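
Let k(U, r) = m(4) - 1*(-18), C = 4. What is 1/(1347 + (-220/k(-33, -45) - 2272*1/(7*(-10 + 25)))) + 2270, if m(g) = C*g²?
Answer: 12925686215/5694133 ≈ 2270.0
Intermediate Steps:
m(g) = 4*g²
k(U, r) = 82 (k(U, r) = 4*4² - 1*(-18) = 4*16 + 18 = 64 + 18 = 82)
1/(1347 + (-220/k(-33, -45) - 2272*1/(7*(-10 + 25)))) + 2270 = 1/(1347 + (-220/82 - 2272*1/(7*(-10 + 25)))) + 2270 = 1/(1347 + (-220*1/82 - 2272/(15*7))) + 2270 = 1/(1347 + (-110/41 - 2272/105)) + 2270 = 1/(1347 - 104702/4305) + 2270 = 1/(5694133/4305) + 2270 = 4305/5694133 + 2270 = 12925686215/5694133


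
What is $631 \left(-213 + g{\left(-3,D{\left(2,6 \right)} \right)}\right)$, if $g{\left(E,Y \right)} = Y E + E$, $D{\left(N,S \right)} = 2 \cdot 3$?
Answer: $-147654$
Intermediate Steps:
$D{\left(N,S \right)} = 6$
$g{\left(E,Y \right)} = E + E Y$ ($g{\left(E,Y \right)} = E Y + E = E + E Y$)
$631 \left(-213 + g{\left(-3,D{\left(2,6 \right)} \right)}\right) = 631 \left(-213 - 3 \left(1 + 6\right)\right) = 631 \left(-213 - 21\right) = 631 \left(-234\right) = -147654$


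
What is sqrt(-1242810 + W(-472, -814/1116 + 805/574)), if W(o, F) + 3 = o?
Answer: I*sqrt(1243285) ≈ 1115.0*I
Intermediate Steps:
W(o, F) = -3 + o
sqrt(-1242810 + W(-472, -814/1116 + 805/574)) = sqrt(-1242810 + (-3 - 472)) = sqrt(-1242810 - 475) = sqrt(-1243285) = I*sqrt(1243285)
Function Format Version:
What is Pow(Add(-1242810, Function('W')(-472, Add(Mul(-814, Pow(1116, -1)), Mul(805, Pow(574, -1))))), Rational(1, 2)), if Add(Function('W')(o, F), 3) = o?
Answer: Mul(I, Pow(1243285, Rational(1, 2))) ≈ Mul(1115.0, I)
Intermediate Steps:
Function('W')(o, F) = Add(-3, o)
Pow(Add(-1242810, Function('W')(-472, Add(Mul(-814, Pow(1116, -1)), Mul(805, Pow(574, -1))))), Rational(1, 2)) = Pow(Add(-1242810, Add(-3, -472)), Rational(1, 2)) = Pow(Add(-1242810, -475), Rational(1, 2)) = Pow(-1243285, Rational(1, 2)) = Mul(I, Pow(1243285, Rational(1, 2)))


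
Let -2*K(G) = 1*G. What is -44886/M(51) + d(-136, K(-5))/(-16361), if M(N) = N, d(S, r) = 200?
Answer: -244796682/278137 ≈ -880.13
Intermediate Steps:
K(G) = -G/2
-44886/M(51) + d(-136, K(-5))/(-16361) = -44886/51 + 200/(-16361) = -44886*1/51 + 200*(-1/16361) = -14962/17 - 200/16361 = -244796682/278137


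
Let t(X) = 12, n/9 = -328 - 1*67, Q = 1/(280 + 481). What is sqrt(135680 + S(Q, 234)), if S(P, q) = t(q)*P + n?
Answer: sqrt(76516371257)/761 ≈ 363.49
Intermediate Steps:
Q = 1/761 ≈ 0.0013141
n = -3555 (n = 9*(-328 - 1*67) = 9*(-328 - 67) = 9*(-395) = -3555)
S(P, q) = -3555 + 12*P (S(P, q) = 12*P - 3555 = -3555 + 12*P)
sqrt(135680 + S(Q, 234)) = sqrt(135680 + (-3555 + 12*(1/761))) = sqrt(135680 + (-3555 + 12/761)) = sqrt(135680 - 2705343/761) = sqrt(100547137/761) = sqrt(76516371257)/761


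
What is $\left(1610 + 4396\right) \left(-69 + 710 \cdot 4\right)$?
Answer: $16642626$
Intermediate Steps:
$\left(1610 + 4396\right) \left(-69 + 710 \cdot 4\right) = 6006 \left(-69 + 2840\right) = 6006 \cdot 2771 = 16642626$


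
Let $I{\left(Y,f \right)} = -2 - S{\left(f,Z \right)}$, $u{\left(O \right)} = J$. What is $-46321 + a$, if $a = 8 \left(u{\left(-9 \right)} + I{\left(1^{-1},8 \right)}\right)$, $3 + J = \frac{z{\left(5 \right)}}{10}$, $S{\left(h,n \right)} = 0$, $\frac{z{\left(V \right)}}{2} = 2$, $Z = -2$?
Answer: $- \frac{231789}{5} \approx -46358.0$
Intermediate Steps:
$z{\left(V \right)} = 4$ ($z{\left(V \right)} = 2 \cdot 2 = 4$)
$J = - \frac{13}{5}$ ($J = -3 + \frac{4}{10} = -3 + 4 \cdot \frac{1}{10} = -3 + \frac{2}{5} = - \frac{13}{5} \approx -2.6$)
$u{\left(O \right)} = - \frac{13}{5}$
$I{\left(Y,f \right)} = -2$ ($I{\left(Y,f \right)} = -2 - 0 = -2 + 0 = -2$)
$a = - \frac{184}{5}$ ($a = 8 \left(- \frac{13}{5} - 2\right) = 8 \left(- \frac{23}{5}\right) = - \frac{184}{5} \approx -36.8$)
$-46321 + a = -46321 - \frac{184}{5} = - \frac{231789}{5}$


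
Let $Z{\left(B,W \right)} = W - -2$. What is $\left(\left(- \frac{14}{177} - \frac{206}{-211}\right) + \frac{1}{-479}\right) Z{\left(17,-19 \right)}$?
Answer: $- \frac{272220745}{17889213} \approx -15.217$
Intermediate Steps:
$Z{\left(B,W \right)} = 2 + W$ ($Z{\left(B,W \right)} = W + 2 = 2 + W$)
$\left(\left(- \frac{14}{177} - \frac{206}{-211}\right) + \frac{1}{-479}\right) Z{\left(17,-19 \right)} = \left(\left(- \frac{14}{177} - \frac{206}{-211}\right) + \frac{1}{-479}\right) \left(2 - 19\right) = \left(\left(\left(-14\right) \frac{1}{177} - - \frac{206}{211}\right) - \frac{1}{479}\right) \left(-17\right) = \left(\left(- \frac{14}{177} + \frac{206}{211}\right) - \frac{1}{479}\right) \left(-17\right) = \left(\frac{33508}{37347} - \frac{1}{479}\right) \left(-17\right) = \frac{16012985}{17889213} \left(-17\right) = - \frac{272220745}{17889213}$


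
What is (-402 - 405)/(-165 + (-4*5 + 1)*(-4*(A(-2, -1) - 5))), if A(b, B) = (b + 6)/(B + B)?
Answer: 807/697 ≈ 1.1578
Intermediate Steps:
A(b, B) = (6 + b)/(2*B) (A(b, B) = (6 + b)/((2*B)) = (6 + b)*(1/(2*B)) = (6 + b)/(2*B))
(-402 - 405)/(-165 + (-4*5 + 1)*(-4*(A(-2, -1) - 5))) = (-402 - 405)/(-165 + (-4*5 + 1)*(-4*((½)*(6 - 2)/(-1) - 5))) = -807/(-165 + (-20 + 1)*(-4*((½)*(-1)*4 - 5))) = -807/(-165 - (-76)*(-2 - 5)) = -807/(-165 - (-76)*(-7)) = -807/(-165 - 19*28) = -807/(-165 - 532) = -807/(-697) = -807*(-1/697) = 807/697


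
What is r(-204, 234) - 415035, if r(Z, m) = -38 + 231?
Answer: -414842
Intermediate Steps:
r(Z, m) = 193
r(-204, 234) - 415035 = 193 - 415035 = -414842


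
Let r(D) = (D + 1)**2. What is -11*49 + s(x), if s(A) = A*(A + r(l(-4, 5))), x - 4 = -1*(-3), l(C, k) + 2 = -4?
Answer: -315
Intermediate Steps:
l(C, k) = -6 (l(C, k) = -2 - 4 = -6)
x = 7 (x = 4 - 1*(-3) = 4 + 3 = 7)
r(D) = (1 + D)**2
s(A) = A*(25 + A) (s(A) = A*(A + (1 - 6)**2) = A*(A + (-5)**2) = A*(A + 25) = A*(25 + A))
-11*49 + s(x) = -11*49 + 7*(25 + 7) = -539 + 7*32 = -539 + 224 = -315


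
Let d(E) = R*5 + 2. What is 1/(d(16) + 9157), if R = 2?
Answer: 1/9169 ≈ 0.00010906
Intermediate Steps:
d(E) = 12 (d(E) = 2*5 + 2 = 10 + 2 = 12)
1/(d(16) + 9157) = 1/(12 + 9157) = 1/9169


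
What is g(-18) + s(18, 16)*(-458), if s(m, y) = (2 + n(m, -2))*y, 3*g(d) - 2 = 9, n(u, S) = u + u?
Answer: -835381/3 ≈ -2.7846e+5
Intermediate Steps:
n(u, S) = 2*u
g(d) = 11/3 (g(d) = 2/3 + (1/3)*9 = 2/3 + 3 = 11/3)
s(m, y) = y*(2 + 2*m) (s(m, y) = (2 + 2*m)*y = y*(2 + 2*m))
g(-18) + s(18, 16)*(-458) = 11/3 + (2*16*(1 + 18))*(-458) = 11/3 + (2*16*19)*(-458) = 11/3 + 608*(-458) = 11/3 - 278464 = -835381/3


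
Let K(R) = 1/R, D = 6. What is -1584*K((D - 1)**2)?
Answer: -1584/25 ≈ -63.360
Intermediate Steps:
-1584*K((D - 1)**2) = -1584/(6 - 1)**2 = -1584/(5**2) = -1584/25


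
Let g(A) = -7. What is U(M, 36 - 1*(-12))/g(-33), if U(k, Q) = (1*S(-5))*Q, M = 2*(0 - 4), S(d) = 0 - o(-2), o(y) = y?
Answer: -96/7 ≈ -13.714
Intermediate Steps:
S(d) = 2 (S(d) = 0 - 1*(-2) = 0 + 2 = 2)
M = -8 (M = 2*(-4) = -8)
U(k, Q) = 2*Q (U(k, Q) = (1*2)*Q = 2*Q)
U(M, 36 - 1*(-12))/g(-33) = (2*(36 - 1*(-12)))/(-7) = (2*(36 + 12))*(-⅐) = (2*48)*(-⅐) = 96*(-⅐) = -96/7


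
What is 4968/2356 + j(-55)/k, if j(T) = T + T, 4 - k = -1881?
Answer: 455276/222053 ≈ 2.0503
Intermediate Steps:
k = 1885 (k = 4 - 1*(-1881) = 4 + 1881 = 1885)
j(T) = 2*T
4968/2356 + j(-55)/k = 4968/2356 + (2*(-55))/1885 = 4968*(1/2356) - 110*1/1885 = 1242/589 - 22/377 = 455276/222053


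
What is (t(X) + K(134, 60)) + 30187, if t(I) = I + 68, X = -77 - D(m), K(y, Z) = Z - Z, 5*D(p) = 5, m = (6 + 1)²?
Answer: 30177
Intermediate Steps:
m = 49 (m = 7² = 49)
D(p) = 1 (D(p) = (⅕)*5 = 1)
K(y, Z) = 0
X = -78 (X = -77 - 1*1 = -77 - 1 = -78)
t(I) = 68 + I
(t(X) + K(134, 60)) + 30187 = ((68 - 78) + 0) + 30187 = (-10 + 0) + 30187 = -10 + 30187 = 30177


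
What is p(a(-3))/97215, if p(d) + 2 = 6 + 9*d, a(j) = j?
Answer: -23/97215 ≈ -0.00023659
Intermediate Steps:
p(d) = 4 + 9*d (p(d) = -2 + (6 + 9*d) = 4 + 9*d)
p(a(-3))/97215 = (4 + 9*(-3))/97215 = (4 - 27)*(1/97215) = -23*1/97215 = -23/97215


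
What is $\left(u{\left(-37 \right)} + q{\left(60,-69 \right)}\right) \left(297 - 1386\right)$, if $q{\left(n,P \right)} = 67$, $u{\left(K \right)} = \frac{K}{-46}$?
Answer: $- \frac{3396591}{46} \approx -73839.0$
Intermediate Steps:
$u{\left(K \right)} = - \frac{K}{46}$ ($u{\left(K \right)} = K \left(- \frac{1}{46}\right) = - \frac{K}{46}$)
$\left(u{\left(-37 \right)} + q{\left(60,-69 \right)}\right) \left(297 - 1386\right) = \left(\left(- \frac{1}{46}\right) \left(-37\right) + 67\right) \left(297 - 1386\right) = \left(\frac{37}{46} + 67\right) \left(-1089\right) = \frac{3119}{46} \left(-1089\right) = - \frac{3396591}{46}$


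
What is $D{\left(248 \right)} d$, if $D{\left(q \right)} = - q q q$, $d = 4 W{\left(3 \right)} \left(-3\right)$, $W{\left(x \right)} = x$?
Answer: $549107712$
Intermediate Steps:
$d = -36$ ($d = 4 \cdot 3 \left(-3\right) = 12 \left(-3\right) = -36$)
$D{\left(q \right)} = - q^{3}$ ($D{\left(q \right)} = - q q^{2} = - q^{3}$)
$D{\left(248 \right)} d = - 248^{3} \left(-36\right) = \left(-1\right) 15252992 \left(-36\right) = \left(-15252992\right) \left(-36\right) = 549107712$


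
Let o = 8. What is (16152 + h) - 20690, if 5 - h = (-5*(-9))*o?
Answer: -4893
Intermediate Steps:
h = -355 (h = 5 - (-5*(-9))*8 = 5 - 45*8 = 5 - 1*360 = 5 - 360 = -355)
(16152 + h) - 20690 = (16152 - 355) - 20690 = 15797 - 20690 = -4893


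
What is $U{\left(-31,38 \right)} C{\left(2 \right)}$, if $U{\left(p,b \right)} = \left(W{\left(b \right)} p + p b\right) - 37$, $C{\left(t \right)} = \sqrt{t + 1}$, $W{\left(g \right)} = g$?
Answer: $- 2393 \sqrt{3} \approx -4144.8$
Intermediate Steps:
$C{\left(t \right)} = \sqrt{1 + t}$
$U{\left(p,b \right)} = -37 + 2 b p$ ($U{\left(p,b \right)} = \left(b p + p b\right) - 37 = \left(b p + b p\right) - 37 = 2 b p - 37 = -37 + 2 b p$)
$U{\left(-31,38 \right)} C{\left(2 \right)} = \left(-37 + 2 \cdot 38 \left(-31\right)\right) \sqrt{1 + 2} = \left(-37 - 2356\right) \sqrt{3} = - 2393 \sqrt{3}$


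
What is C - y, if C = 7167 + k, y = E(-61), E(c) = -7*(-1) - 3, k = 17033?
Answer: 24196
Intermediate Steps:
E(c) = 4 (E(c) = 7 - 3 = 4)
y = 4
C = 24200 (C = 7167 + 17033 = 24200)
C - y = 24200 - 1*4 = 24200 - 4 = 24196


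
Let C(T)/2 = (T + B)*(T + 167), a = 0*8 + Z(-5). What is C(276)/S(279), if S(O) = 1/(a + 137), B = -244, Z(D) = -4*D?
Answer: 4451264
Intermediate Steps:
a = 20 (a = 0*8 - 4*(-5) = 0 + 20 = 20)
S(O) = 1/157 (S(O) = 1/(20 + 137) = 1/157)
C(T) = 2*(-244 + T)*(167 + T) (C(T) = 2*((T - 244)*(T + 167)) = 2*((-244 + T)*(167 + T)) = 2*(-244 + T)*(167 + T))
C(276)/S(279) = (-81496 - 154*276 + 2*276²)/(1/157) = (-81496 - 42504 + 2*76176)*157 = (-81496 - 42504 + 152352)*157 = 28352*157 = 4451264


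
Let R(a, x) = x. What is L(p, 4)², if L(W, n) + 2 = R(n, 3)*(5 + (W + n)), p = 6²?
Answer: 17689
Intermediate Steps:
p = 36
L(W, n) = 13 + 3*W + 3*n (L(W, n) = -2 + 3*(5 + (W + n)) = -2 + 3*(5 + W + n) = -2 + (15 + 3*W + 3*n) = 13 + 3*W + 3*n)
L(p, 4)² = (13 + 3*36 + 3*4)² = (13 + 108 + 12)² = 133² = 17689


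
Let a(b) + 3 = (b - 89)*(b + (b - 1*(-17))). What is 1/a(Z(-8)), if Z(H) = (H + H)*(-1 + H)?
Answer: 1/16772 ≈ 5.9623e-5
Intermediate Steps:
Z(H) = 2*H*(-1 + H) (Z(H) = (2*H)*(-1 + H) = 2*H*(-1 + H))
a(b) = -3 + (-89 + b)*(17 + 2*b) (a(b) = -3 + (b - 89)*(b + (b - 1*(-17))) = -3 + (-89 + b)*(b + (b + 17)) = -3 + (-89 + b)*(b + (17 + b)) = -3 + (-89 + b)*(17 + 2*b))
1/a(Z(-8)) = 1/(-1516 - 322*(-8)*(-1 - 8) + 2*(2*(-8)*(-1 - 8))²) = 1/(-1516 - 322*(-8)*(-9) + 2*(2*(-8)*(-9))²) = 1/(-1516 - 161*144 + 2*144²) = 1/(-1516 - 23184 + 2*20736) = 1/(-1516 - 23184 + 41472) = 1/16772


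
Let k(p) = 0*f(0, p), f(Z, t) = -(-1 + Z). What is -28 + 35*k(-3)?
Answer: -28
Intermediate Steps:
f(Z, t) = 1 - Z
k(p) = 0 (k(p) = 0*(1 - 1*0) = 0*(1 + 0) = 0*1 = 0)
-28 + 35*k(-3) = -28 + 35*0 = -28 + 0 = -28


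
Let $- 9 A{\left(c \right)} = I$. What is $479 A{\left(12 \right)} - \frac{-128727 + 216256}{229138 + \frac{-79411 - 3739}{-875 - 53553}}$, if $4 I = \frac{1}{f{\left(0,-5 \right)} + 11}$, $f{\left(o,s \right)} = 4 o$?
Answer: $- \frac{3930227313829}{2469378030372} \approx -1.5916$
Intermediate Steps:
$I = \frac{1}{44}$ ($I = \frac{1}{4 \left(4 \cdot 0 + 11\right)} = \frac{1}{4 \left(0 + 11\right)} = \frac{1}{4 \cdot 11} = \frac{1}{4} \cdot \frac{1}{11} = \frac{1}{44} \approx 0.022727$)
$A{\left(c \right)} = - \frac{1}{396}$ ($A{\left(c \right)} = \left(- \frac{1}{9}\right) \frac{1}{44} = - \frac{1}{396}$)
$479 A{\left(12 \right)} - \frac{-128727 + 216256}{229138 + \frac{-79411 - 3739}{-875 - 53553}} = 479 \left(- \frac{1}{396}\right) - \frac{-128727 + 216256}{229138 + \frac{-79411 - 3739}{-875 - 53553}} = - \frac{479}{396} - \frac{87529}{229138 - \frac{83150}{-54428}} = - \frac{479}{396} - \frac{87529}{229138 - - \frac{41575}{27214}} = - \frac{479}{396} - \frac{87529}{229138 + \frac{41575}{27214}} = - \frac{479}{396} - \frac{87529}{\frac{6235803107}{27214}} = - \frac{479}{396} - 87529 \cdot \frac{27214}{6235803107} = - \frac{479}{396} - \frac{2382014206}{6235803107} = - \frac{3930227313829}{2469378030372}$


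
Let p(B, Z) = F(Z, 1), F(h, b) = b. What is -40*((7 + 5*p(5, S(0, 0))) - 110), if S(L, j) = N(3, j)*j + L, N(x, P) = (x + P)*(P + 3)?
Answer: 3920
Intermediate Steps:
N(x, P) = (3 + P)*(P + x) (N(x, P) = (P + x)*(3 + P) = (3 + P)*(P + x))
S(L, j) = L + j*(9 + j² + 6*j) (S(L, j) = (j² + 3*j + 3*3 + j*3)*j + L = (j² + 3*j + 9 + 3*j)*j + L = (9 + j² + 6*j)*j + L = j*(9 + j² + 6*j) + L = L + j*(9 + j² + 6*j))
p(B, Z) = 1
-40*((7 + 5*p(5, S(0, 0))) - 110) = -40*((7 + 5*1) - 110) = -40*((7 + 5) - 110) = -40*(12 - 110) = -40*(-98) = 3920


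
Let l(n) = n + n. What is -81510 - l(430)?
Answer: -82370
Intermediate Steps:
l(n) = 2*n
-81510 - l(430) = -81510 - 2*430 = -81510 - 1*860 = -81510 - 860 = -82370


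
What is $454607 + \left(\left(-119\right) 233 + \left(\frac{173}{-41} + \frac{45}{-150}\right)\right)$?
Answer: $\frac{175018947}{410} \approx 4.2688 \cdot 10^{5}$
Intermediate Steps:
$454607 + \left(\left(-119\right) 233 + \left(\frac{173}{-41} + \frac{45}{-150}\right)\right) = 454607 + \left(-27727 + \left(173 \left(- \frac{1}{41}\right) + 45 \left(- \frac{1}{150}\right)\right)\right) = 454607 - \frac{11369923}{410} = \frac{175018947}{410}$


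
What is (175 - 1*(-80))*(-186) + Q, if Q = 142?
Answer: -47288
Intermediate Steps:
(175 - 1*(-80))*(-186) + Q = (175 - 1*(-80))*(-186) + 142 = (175 + 80)*(-186) + 142 = 255*(-186) + 142 = -47430 + 142 = -47288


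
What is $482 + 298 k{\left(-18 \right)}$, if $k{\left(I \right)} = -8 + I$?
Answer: $-7266$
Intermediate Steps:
$482 + 298 k{\left(-18 \right)} = 482 + 298 \left(-8 - 18\right) = 482 + 298 \left(-26\right) = 482 - 7748 = -7266$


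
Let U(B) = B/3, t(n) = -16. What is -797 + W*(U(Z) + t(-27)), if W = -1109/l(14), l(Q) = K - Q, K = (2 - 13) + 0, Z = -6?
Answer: -39887/25 ≈ -1595.5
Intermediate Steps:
K = -11 (K = -11 + 0 = -11)
U(B) = B/3 (U(B) = B*(1/3) = B/3)
l(Q) = -11 - Q
W = 1109/25 (W = -1109/(-11 - 1*14) = -1109/(-11 - 14) = -1109/(-25) = -1109*(-1/25) = 1109/25 ≈ 44.360)
-797 + W*(U(Z) + t(-27)) = -797 + 1109*((1/3)*(-6) - 16)/25 = -797 + 1109*(-2 - 16)/25 = -797 + (1109/25)*(-18) = -797 - 19962/25 = -39887/25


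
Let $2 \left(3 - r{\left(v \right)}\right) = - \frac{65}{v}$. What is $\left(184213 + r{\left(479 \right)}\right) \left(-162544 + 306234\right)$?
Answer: $\frac{12679133252085}{479} \approx 2.647 \cdot 10^{10}$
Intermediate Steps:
$r{\left(v \right)} = 3 + \frac{65}{2 v}$ ($r{\left(v \right)} = 3 - \frac{\left(-65\right) \frac{1}{v}}{2} = 3 + \frac{65}{2 v}$)
$\left(184213 + r{\left(479 \right)}\right) \left(-162544 + 306234\right) = \left(184213 + \left(3 + \frac{65}{2 \cdot 479}\right)\right) \left(-162544 + 306234\right) = \left(184213 + \left(3 + \frac{65}{2} \cdot \frac{1}{479}\right)\right) 143690 = \left(184213 + \left(3 + \frac{65}{958}\right)\right) 143690 = \left(184213 + \frac{2939}{958}\right) 143690 = \frac{176478993}{958} \cdot 143690 = \frac{12679133252085}{479}$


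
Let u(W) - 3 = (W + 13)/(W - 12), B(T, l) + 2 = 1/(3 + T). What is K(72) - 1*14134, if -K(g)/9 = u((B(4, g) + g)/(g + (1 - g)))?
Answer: -5768765/407 ≈ -14174.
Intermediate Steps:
B(T, l) = -2 + 1/(3 + T)
u(W) = 3 + (13 + W)/(-12 + W) (u(W) = 3 + (W + 13)/(W - 12) = 3 + (13 + W)/(-12 + W))
K(g) = -9*(-213/7 + 4*g)/(-97/7 + g) (K(g) = -9*(-23 + 4*(((-5 - 2*4)/(3 + 4) + g)/(g + (1 - g))))/(-12 + ((-5 - 2*4)/(3 + 4) + g)/(g + (1 - g))) = -9*(-23 + 4*(((-5 - 8)/7 + g)/1))/(-12 + ((-5 - 8)/7 + g)/1) = -9*(-23 + 4*(((⅐)*(-13) + g)*1))/(-12 + ((⅐)*(-13) + g)*1) = -9*(-23 + 4*((-13/7 + g)*1))/(-12 + (-13/7 + g)*1) = -9*(-23 + 4*(-13/7 + g))/(-12 + (-13/7 + g)) = -9*(-23 + (-52/7 + 4*g))/(-97/7 + g) = -9*(-213/7 + 4*g)/(-97/7 + g))
K(72) - 1*14134 = 9*(-213 + 28*72)/(97 - 7*72) - 1*14134 = 9*(-213 + 2016)/(97 - 504) - 14134 = 9*1803/(-407) - 14134 = 9*(-1/407)*1803 - 14134 = -16227/407 - 14134 = -5768765/407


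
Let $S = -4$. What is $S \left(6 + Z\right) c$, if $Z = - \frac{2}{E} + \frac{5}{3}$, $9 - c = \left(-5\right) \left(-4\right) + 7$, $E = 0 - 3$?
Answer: $600$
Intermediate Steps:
$E = -3$ ($E = 0 - 3 = -3$)
$c = -18$ ($c = 9 - \left(\left(-5\right) \left(-4\right) + 7\right) = 9 - \left(20 + 7\right) = 9 - 27 = -18$)
$Z = \frac{7}{3}$ ($Z = - \frac{2}{-3} + \frac{5}{3} = \left(-2\right) \left(- \frac{1}{3}\right) + 5 \cdot \frac{1}{3} = \frac{2}{3} + \frac{5}{3} = \frac{7}{3} \approx 2.3333$)
$S \left(6 + Z\right) c = - 4 \left(6 + \frac{7}{3}\right) \left(-18\right) = \left(-4\right) \frac{25}{3} \left(-18\right) = \left(- \frac{100}{3}\right) \left(-18\right) = 600$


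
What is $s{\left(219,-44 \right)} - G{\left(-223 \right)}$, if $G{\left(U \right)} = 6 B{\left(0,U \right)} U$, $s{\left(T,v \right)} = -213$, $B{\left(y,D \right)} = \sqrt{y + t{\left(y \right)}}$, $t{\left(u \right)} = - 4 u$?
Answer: $-213$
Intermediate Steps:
$B{\left(y,D \right)} = \sqrt{3} \sqrt{- y}$ ($B{\left(y,D \right)} = \sqrt{y - 4 y} = \sqrt{- 3 y} = \sqrt{3} \sqrt{- y}$)
$G{\left(U \right)} = 0$ ($G{\left(U \right)} = 6 \sqrt{3} \sqrt{\left(-1\right) 0} U = 6 \sqrt{3} \sqrt{0} U = 6 \sqrt{3} \cdot 0 U = 6 \cdot 0 U = 0 U = 0$)
$s{\left(219,-44 \right)} - G{\left(-223 \right)} = -213 - 0 = -213 + 0 = -213$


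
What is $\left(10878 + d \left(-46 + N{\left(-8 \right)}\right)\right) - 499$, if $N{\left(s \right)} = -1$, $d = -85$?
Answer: $14374$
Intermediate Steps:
$\left(10878 + d \left(-46 + N{\left(-8 \right)}\right)\right) - 499 = \left(10878 - 85 \left(-46 - 1\right)\right) - 499 = \left(10878 - -3995\right) - 499 = \left(10878 + 3995\right) - 499 = 14873 - 499 = 14374$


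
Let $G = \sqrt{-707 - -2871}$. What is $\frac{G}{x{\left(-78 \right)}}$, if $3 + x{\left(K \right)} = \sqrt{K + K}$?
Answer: $- \frac{2 \sqrt{541}}{55} - \frac{4 i \sqrt{21099}}{165} \approx -0.8458 - 3.5213 i$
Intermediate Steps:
$x{\left(K \right)} = -3 + \sqrt{2} \sqrt{K}$ ($x{\left(K \right)} = -3 + \sqrt{K + K} = -3 + \sqrt{2 K} = -3 + \sqrt{2} \sqrt{K}$)
$G = 2 \sqrt{541}$ ($G = \sqrt{-707 + 2871} = \sqrt{2164} = 2 \sqrt{541} \approx 46.519$)
$\frac{G}{x{\left(-78 \right)}} = \frac{2 \sqrt{541}}{-3 + \sqrt{2} \sqrt{-78}} = \frac{2 \sqrt{541}}{-3 + \sqrt{2} i \sqrt{78}} = \frac{2 \sqrt{541}}{-3 + 2 i \sqrt{39}}$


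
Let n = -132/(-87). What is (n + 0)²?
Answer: 1936/841 ≈ 2.3020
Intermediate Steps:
n = 44/29 (n = -132*(-1/87) = 44/29 ≈ 1.5172)
(n + 0)² = (44/29 + 0)² = (44/29)² = 1936/841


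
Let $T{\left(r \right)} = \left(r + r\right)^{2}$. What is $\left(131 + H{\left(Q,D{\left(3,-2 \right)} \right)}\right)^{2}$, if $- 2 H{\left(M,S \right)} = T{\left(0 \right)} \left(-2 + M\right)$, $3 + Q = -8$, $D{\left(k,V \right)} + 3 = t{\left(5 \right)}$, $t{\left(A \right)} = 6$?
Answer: $17161$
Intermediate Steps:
$D{\left(k,V \right)} = 3$ ($D{\left(k,V \right)} = -3 + 6 = 3$)
$T{\left(r \right)} = 4 r^{2}$ ($T{\left(r \right)} = \left(2 r\right)^{2} = 4 r^{2}$)
$Q = -11$ ($Q = -3 - 8 = -11$)
$H{\left(M,S \right)} = 0$ ($H{\left(M,S \right)} = - \frac{4 \cdot 0^{2} \left(-2 + M\right)}{2} = - \frac{4 \cdot 0 \left(-2 + M\right)}{2} = - \frac{0 \left(-2 + M\right)}{2} = \left(- \frac{1}{2}\right) 0 = 0$)
$\left(131 + H{\left(Q,D{\left(3,-2 \right)} \right)}\right)^{2} = \left(131 + 0\right)^{2} = 131^{2} = 17161$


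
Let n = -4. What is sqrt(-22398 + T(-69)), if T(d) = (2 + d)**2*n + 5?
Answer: I*sqrt(40349) ≈ 200.87*I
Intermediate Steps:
T(d) = 5 - 4*(2 + d)**2 (T(d) = (2 + d)**2*(-4) + 5 = -4*(2 + d)**2 + 5 = 5 - 4*(2 + d)**2)
sqrt(-22398 + T(-69)) = sqrt(-22398 + (5 - 4*(2 - 69)**2)) = sqrt(-22398 + (5 - 4*(-67)**2)) = sqrt(-22398 + (5 - 4*4489)) = sqrt(-22398 + (5 - 17956)) = sqrt(-22398 - 17951) = sqrt(-40349) = I*sqrt(40349)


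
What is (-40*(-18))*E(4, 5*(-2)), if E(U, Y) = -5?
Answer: -3600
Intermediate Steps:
(-40*(-18))*E(4, 5*(-2)) = -40*(-18)*(-5) = 720*(-5) = -3600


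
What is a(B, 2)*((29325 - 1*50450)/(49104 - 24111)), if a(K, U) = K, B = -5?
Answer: 105625/24993 ≈ 4.2262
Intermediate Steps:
a(B, 2)*((29325 - 1*50450)/(49104 - 24111)) = -5*(29325 - 1*50450)/(49104 - 24111) = -5*(29325 - 50450)/24993 = -(-105625)/24993 = -5*(-21125/24993) = 105625/24993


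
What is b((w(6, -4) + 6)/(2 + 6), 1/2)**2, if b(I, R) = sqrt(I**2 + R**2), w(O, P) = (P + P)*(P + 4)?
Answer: 13/16 ≈ 0.81250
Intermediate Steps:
w(O, P) = 2*P*(4 + P) (w(O, P) = (2*P)*(4 + P) = 2*P*(4 + P))
b((w(6, -4) + 6)/(2 + 6), 1/2)**2 = (sqrt(((2*(-4)*(4 - 4) + 6)/(2 + 6))**2 + (1/2)**2))**2 = (sqrt(((2*(-4)*0 + 6)/8)**2 + (1/2)**2))**2 = (sqrt(((0 + 6)*(1/8))**2 + 1/4))**2 = (sqrt((6*(1/8))**2 + 1/4))**2 = (sqrt((3/4)**2 + 1/4))**2 = (sqrt(9/16 + 1/4))**2 = (sqrt(13/16))**2 = (sqrt(13)/4)**2 = 13/16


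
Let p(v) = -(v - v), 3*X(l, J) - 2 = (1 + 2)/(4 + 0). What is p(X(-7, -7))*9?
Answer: 0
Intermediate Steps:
X(l, J) = 11/12 (X(l, J) = ⅔ + ((1 + 2)/(4 + 0))/3 = ⅔ + (3/4)/3 = ⅔ + (3*(¼))/3 = ⅔ + (⅓)*(¾) = ⅔ + ¼ = 11/12)
p(v) = 0 (p(v) = -1*0 = 0)
p(X(-7, -7))*9 = 0*9 = 0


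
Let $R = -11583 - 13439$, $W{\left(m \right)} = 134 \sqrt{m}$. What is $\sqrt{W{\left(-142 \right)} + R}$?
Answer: $\sqrt{-25022 + 134 i \sqrt{142}} \approx 5.0447 + 158.26 i$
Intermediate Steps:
$R = -25022$
$\sqrt{W{\left(-142 \right)} + R} = \sqrt{134 \sqrt{-142} - 25022} = \sqrt{134 i \sqrt{142} - 25022} = \sqrt{-25022 + 134 i \sqrt{142}}$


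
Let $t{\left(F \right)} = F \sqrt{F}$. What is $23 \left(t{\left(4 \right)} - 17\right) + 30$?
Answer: $-177$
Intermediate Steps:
$t{\left(F \right)} = F^{\frac{3}{2}}$
$23 \left(t{\left(4 \right)} - 17\right) + 30 = 23 \left(4^{\frac{3}{2}} - 17\right) + 30 = 23 \left(8 - 17\right) + 30 = 23 \left(-9\right) + 30 = -207 + 30 = -177$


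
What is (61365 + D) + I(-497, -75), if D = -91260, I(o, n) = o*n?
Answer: 7380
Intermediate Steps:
I(o, n) = n*o
(61365 + D) + I(-497, -75) = (61365 - 91260) - 75*(-497) = -29895 + 37275 = 7380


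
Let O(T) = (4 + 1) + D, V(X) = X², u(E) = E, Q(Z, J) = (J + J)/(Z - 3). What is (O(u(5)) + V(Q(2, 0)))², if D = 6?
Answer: 121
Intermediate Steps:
Q(Z, J) = 2*J/(-3 + Z) (Q(Z, J) = (2*J)/(-3 + Z) = 2*J/(-3 + Z))
O(T) = 11 (O(T) = (4 + 1) + 6 = 5 + 6 = 11)
(O(u(5)) + V(Q(2, 0)))² = (11 + (2*0/(-3 + 2))²)² = (11 + (2*0/(-1))²)² = (11 + (2*0*(-1))²)² = (11 + 0²)² = (11 + 0)² = 11² = 121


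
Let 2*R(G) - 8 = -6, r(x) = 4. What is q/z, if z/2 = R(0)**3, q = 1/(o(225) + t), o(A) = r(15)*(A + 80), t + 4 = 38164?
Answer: 1/78760 ≈ 1.2697e-5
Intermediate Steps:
t = 38160 (t = -4 + 38164 = 38160)
R(G) = 1 (R(G) = 4 + (1/2)*(-6) = 4 - 3 = 1)
o(A) = 320 + 4*A (o(A) = 4*(A + 80) = 4*(80 + A) = 320 + 4*A)
q = 1/39380 (q = 1/((320 + 4*225) + 38160) = 1/((320 + 900) + 38160) = 1/(1220 + 38160) = 1/39380 ≈ 2.5394e-5)
z = 2 (z = 2*1**3 = 2*1 = 2)
q/z = (1/39380)/2 = (1/39380)*(1/2) = 1/78760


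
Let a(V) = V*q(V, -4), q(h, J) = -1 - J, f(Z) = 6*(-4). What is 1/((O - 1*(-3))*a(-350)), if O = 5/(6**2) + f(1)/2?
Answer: 6/55825 ≈ 0.00010748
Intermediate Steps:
f(Z) = -24
O = -427/36 (O = 5/(6**2) - 24/2 = 5/36 - 24*1/2 = 5*(1/36) - 12 = 5/36 - 12 = -427/36 ≈ -11.861)
a(V) = 3*V (a(V) = V*(-1 - 1*(-4)) = V*(-1 + 4) = V*3 = 3*V)
1/((O - 1*(-3))*a(-350)) = 1/((-427/36 - 1*(-3))*(3*(-350))) = 1/((-427/36 + 3)*(-1050)) = 1/(-319/36*(-1050)) = 1/(55825/6) = 6/55825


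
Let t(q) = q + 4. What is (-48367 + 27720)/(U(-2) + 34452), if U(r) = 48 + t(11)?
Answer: -20647/34515 ≈ -0.59820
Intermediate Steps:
t(q) = 4 + q
U(r) = 63 (U(r) = 48 + (4 + 11) = 48 + 15 = 63)
(-48367 + 27720)/(U(-2) + 34452) = (-48367 + 27720)/(63 + 34452) = -20647/34515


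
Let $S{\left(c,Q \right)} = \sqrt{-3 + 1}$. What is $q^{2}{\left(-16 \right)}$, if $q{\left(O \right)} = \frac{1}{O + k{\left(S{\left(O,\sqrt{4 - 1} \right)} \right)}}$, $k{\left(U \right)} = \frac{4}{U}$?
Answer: $\frac{1}{4 \left(8 + i \sqrt{2}\right)^{2}} \approx 0.0035583 - 0.0012986 i$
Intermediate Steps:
$S{\left(c,Q \right)} = i \sqrt{2}$ ($S{\left(c,Q \right)} = \sqrt{-2} = i \sqrt{2}$)
$q{\left(O \right)} = \frac{1}{O - 2 i \sqrt{2}}$ ($q{\left(O \right)} = \frac{1}{O + \frac{4}{i \sqrt{2}}} = \frac{1}{O + 4 \left(- \frac{i \sqrt{2}}{2}\right)} = \frac{1}{O - 2 i \sqrt{2}}$)
$q^{2}{\left(-16 \right)} = \left(\frac{1}{-16 - 2 i \sqrt{2}}\right)^{2} = \frac{1}{\left(-16 - 2 i \sqrt{2}\right)^{2}}$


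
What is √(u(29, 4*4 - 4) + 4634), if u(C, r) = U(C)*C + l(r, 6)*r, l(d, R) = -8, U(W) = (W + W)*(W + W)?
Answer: √102094 ≈ 319.52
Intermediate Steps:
U(W) = 4*W² (U(W) = (2*W)*(2*W) = 4*W²)
u(C, r) = -8*r + 4*C³ (u(C, r) = (4*C²)*C - 8*r = 4*C³ - 8*r = -8*r + 4*C³)
√(u(29, 4*4 - 4) + 4634) = √((-8*(4*4 - 4) + 4*29³) + 4634) = √((-8*(16 - 4) + 4*24389) + 4634) = √((-8*12 + 97556) + 4634) = √((-96 + 97556) + 4634) = √(97460 + 4634) = √102094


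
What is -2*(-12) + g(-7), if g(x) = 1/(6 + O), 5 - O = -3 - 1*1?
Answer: 361/15 ≈ 24.067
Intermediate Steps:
O = 9 (O = 5 - (-3 - 1*1) = 5 - (-3 - 1) = 5 - 1*(-4) = 5 + 4 = 9)
g(x) = 1/15 (g(x) = 1/(6 + 9) = 1/15)
-2*(-12) + g(-7) = -2*(-12) + 1/15 = 24 + 1/15 = 361/15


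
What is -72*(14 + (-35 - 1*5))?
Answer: 1872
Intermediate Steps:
-72*(14 + (-35 - 1*5)) = -72*(14 + (-35 - 5)) = -72*(14 - 40) = -72*(-26) = 1872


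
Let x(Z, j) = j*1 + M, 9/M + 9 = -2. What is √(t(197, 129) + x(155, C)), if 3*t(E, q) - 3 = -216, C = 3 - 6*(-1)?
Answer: I*√7601/11 ≈ 7.9258*I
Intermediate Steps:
M = -9/11 (M = 9/(-9 - 2) = 9/(-11) = 9*(-1/11) = -9/11 ≈ -0.81818)
C = 9 (C = 3 + 6 = 9)
t(E, q) = -71 (t(E, q) = 1 + (⅓)*(-216) = 1 - 72 = -71)
x(Z, j) = -9/11 + j (x(Z, j) = j*1 - 9/11 = j - 9/11 = -9/11 + j)
√(t(197, 129) + x(155, C)) = √(-71 + (-9/11 + 9)) = √(-71 + 90/11) = √(-691/11) = I*√7601/11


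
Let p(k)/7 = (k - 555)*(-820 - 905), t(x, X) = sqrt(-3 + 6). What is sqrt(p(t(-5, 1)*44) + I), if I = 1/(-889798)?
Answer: sqrt(5305947799667216702 - 420651717451165200*sqrt(3))/889798 ≈ 2404.5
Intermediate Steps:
t(x, X) = sqrt(3)
I = -1/889798 ≈ -1.1238e-6
p(k) = 6701625 - 12075*k (p(k) = 7*((k - 555)*(-820 - 905)) = 7*((-555 + k)*(-1725)) = 7*(957375 - 1725*k) = 6701625 - 12075*k)
sqrt(p(t(-5, 1)*44) + I) = sqrt((6701625 - 12075*sqrt(3)*44) - 1/889798) = sqrt((6701625 - 531300*sqrt(3)) - 1/889798) = sqrt(5963092521749/889798 - 531300*sqrt(3))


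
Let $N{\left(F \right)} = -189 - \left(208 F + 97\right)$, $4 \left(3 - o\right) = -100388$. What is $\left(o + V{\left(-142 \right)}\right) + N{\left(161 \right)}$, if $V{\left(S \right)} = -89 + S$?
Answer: $-8905$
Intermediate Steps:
$o = 25100$ ($o = 3 - -25097 = 3 + 25097 = 25100$)
$N{\left(F \right)} = -286 - 208 F$ ($N{\left(F \right)} = -189 - \left(97 + 208 F\right) = -286 - 208 F$)
$\left(o + V{\left(-142 \right)}\right) + N{\left(161 \right)} = \left(25100 - 231\right) - 33774 = 24869 - 33774 = -8905$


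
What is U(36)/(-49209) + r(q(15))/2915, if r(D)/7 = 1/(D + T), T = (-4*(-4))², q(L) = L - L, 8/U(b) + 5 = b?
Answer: 4708433/1138373448960 ≈ 4.1361e-6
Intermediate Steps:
U(b) = 8/(-5 + b)
q(L) = 0
T = 256 (T = 16² = 256)
r(D) = 7/(256 + D) (r(D) = 7/(D + 256) = 7/(256 + D))
U(36)/(-49209) + r(q(15))/2915 = (8/(-5 + 36))/(-49209) + (7/(256 + 0))/2915 = (8/31)*(-1/49209) + (7/256)*(1/2915) = -8/1525479 + 7/746240 = 4708433/1138373448960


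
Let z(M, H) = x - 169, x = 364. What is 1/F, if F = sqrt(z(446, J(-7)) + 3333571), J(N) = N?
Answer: sqrt(3333766)/3333766 ≈ 0.00054769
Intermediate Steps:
z(M, H) = 195 (z(M, H) = 364 - 169 = 195)
F = sqrt(3333766) (F = sqrt(195 + 3333571) = sqrt(3333766) ≈ 1825.9)
1/F = 1/(sqrt(3333766)) = sqrt(3333766)/3333766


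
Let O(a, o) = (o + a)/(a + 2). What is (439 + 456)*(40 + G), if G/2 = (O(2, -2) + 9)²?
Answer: 180790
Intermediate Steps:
O(a, o) = (a + o)/(2 + a)
G = 162 (G = 2*((2 - 2)/(2 + 2) + 9)² = 2*(0/4 + 9)² = 2*((¼)*0 + 9)² = 2*(0 + 9)² = 2*9² = 2*81 = 162)
(439 + 456)*(40 + G) = (439 + 456)*(40 + 162) = 895*202 = 180790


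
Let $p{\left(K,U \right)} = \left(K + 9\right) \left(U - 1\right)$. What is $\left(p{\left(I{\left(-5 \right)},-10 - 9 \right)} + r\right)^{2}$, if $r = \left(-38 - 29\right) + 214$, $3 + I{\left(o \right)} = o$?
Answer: $16129$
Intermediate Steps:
$I{\left(o \right)} = -3 + o$
$r = 147$ ($r = -67 + 214 = 147$)
$p{\left(K,U \right)} = \left(-1 + U\right) \left(9 + K\right)$ ($p{\left(K,U \right)} = \left(9 + K\right) \left(-1 + U\right) = \left(-1 + U\right) \left(9 + K\right)$)
$\left(p{\left(I{\left(-5 \right)},-10 - 9 \right)} + r\right)^{2} = \left(\left(-9 - \left(-3 - 5\right) + 9 \left(-10 - 9\right) + \left(-3 - 5\right) \left(-10 - 9\right)\right) + 147\right)^{2} = \left(\left(-9 - -8 + 9 \left(-19\right) - -152\right) + 147\right)^{2} = \left(\left(-9 + 8 - 171 + 152\right) + 147\right)^{2} = \left(-20 + 147\right)^{2} = 127^{2} = 16129$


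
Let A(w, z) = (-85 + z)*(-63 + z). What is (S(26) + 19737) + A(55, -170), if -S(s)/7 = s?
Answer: 78970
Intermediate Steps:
S(s) = -7*s
(S(26) + 19737) + A(55, -170) = (-7*26 + 19737) + (5355 + (-170)**2 - 148*(-170)) = (-182 + 19737) + (5355 + 28900 + 25160) = 19555 + 59415 = 78970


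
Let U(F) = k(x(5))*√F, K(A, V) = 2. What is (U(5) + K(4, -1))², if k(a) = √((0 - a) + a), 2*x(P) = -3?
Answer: 4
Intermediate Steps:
x(P) = -3/2 (x(P) = (½)*(-3) = -3/2)
k(a) = 0 (k(a) = √(-a + a) = √0 = 0)
U(F) = 0 (U(F) = 0*√F = 0)
(U(5) + K(4, -1))² = (0 + 2)² = 2² = 4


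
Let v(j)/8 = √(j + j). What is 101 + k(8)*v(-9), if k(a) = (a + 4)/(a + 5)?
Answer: 101 + 288*I*√2/13 ≈ 101.0 + 31.33*I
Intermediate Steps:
k(a) = (4 + a)/(5 + a)
v(j) = 8*√2*√j (v(j) = 8*√(j + j) = 8*√(2*j) = 8*(√2*√j) = 8*√2*√j)
101 + k(8)*v(-9) = 101 + ((4 + 8)/(5 + 8))*(8*√2*√(-9)) = 101 + (12/13)*(8*√2*(3*I)) = 101 + ((1/13)*12)*(24*I*√2) = 101 + 12*(24*I*√2)/13 = 101 + 288*I*√2/13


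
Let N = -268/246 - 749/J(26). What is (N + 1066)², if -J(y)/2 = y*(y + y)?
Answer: 125509261458216769/110617438464 ≈ 1.1346e+6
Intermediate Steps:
J(y) = -4*y² (J(y) = -2*y*(y + y) = -2*y*2*y = -4*y²)
N = -270209/332592 (N = -268/246 - 749/((-4*26²)) = -268*1/246 - 749/((-4*676)) = -134/123 - 749/(-2704) = -134/123 - 749*(-1/2704) = -134/123 + 749/2704 = -270209/332592 ≈ -0.81243)
(N + 1066)² = (-270209/332592 + 1066)² = (354272863/332592)² = 125509261458216769/110617438464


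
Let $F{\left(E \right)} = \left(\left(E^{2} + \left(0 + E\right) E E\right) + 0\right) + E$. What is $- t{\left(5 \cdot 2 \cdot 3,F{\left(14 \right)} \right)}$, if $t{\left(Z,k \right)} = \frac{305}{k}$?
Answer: $- \frac{305}{2954} \approx -0.10325$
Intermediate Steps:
$F{\left(E \right)} = E + E^{2} + E^{3}$ ($F{\left(E \right)} = \left(\left(E^{2} + E E E\right) + 0\right) + E = \left(\left(E^{2} + E^{2} E\right) + 0\right) + E = \left(\left(E^{2} + E^{3}\right) + 0\right) + E = \left(E^{2} + E^{3}\right) + E = E + E^{2} + E^{3}$)
$- t{\left(5 \cdot 2 \cdot 3,F{\left(14 \right)} \right)} = - \frac{305}{14 \left(1 + 14 + 14^{2}\right)} = - \frac{305}{14 \left(1 + 14 + 196\right)} = - \frac{305}{14 \cdot 211} = - \frac{305}{2954}$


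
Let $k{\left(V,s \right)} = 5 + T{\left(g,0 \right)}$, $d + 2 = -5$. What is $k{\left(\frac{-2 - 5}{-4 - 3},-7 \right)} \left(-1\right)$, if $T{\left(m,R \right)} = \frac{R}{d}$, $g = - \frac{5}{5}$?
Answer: $-5$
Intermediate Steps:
$d = -7$ ($d = -2 - 5 = -7$)
$g = -1$ ($g = \left(-5\right) \frac{1}{5} = -1$)
$T{\left(m,R \right)} = - \frac{R}{7}$ ($T{\left(m,R \right)} = \frac{R}{-7} = R \left(- \frac{1}{7}\right) = - \frac{R}{7}$)
$k{\left(V,s \right)} = 5$ ($k{\left(V,s \right)} = 5 - 0 = 5 + 0 = 5$)
$k{\left(\frac{-2 - 5}{-4 - 3},-7 \right)} \left(-1\right) = 5 \left(-1\right) = -5$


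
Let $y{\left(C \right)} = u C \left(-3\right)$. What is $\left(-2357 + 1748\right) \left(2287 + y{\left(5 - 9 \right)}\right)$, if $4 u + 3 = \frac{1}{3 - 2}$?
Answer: $-1389129$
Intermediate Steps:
$u = - \frac{1}{2}$ ($u = - \frac{3}{4} + \frac{1}{4 \left(3 - 2\right)} = - \frac{3}{4} + \frac{1}{4 \cdot 1} = - \frac{3}{4} + \frac{1}{4} \cdot 1 = - \frac{3}{4} + \frac{1}{4} = - \frac{1}{2} \approx -0.5$)
$y{\left(C \right)} = \frac{3 C}{2}$ ($y{\left(C \right)} = - \frac{C}{2} \left(-3\right) = \frac{3 C}{2}$)
$\left(-2357 + 1748\right) \left(2287 + y{\left(5 - 9 \right)}\right) = \left(-2357 + 1748\right) \left(2287 + \frac{3 \left(5 - 9\right)}{2}\right) = - 609 \left(2287 + \frac{3}{2} \left(-4\right)\right) = - 609 \left(2287 - 6\right) = \left(-609\right) 2281 = -1389129$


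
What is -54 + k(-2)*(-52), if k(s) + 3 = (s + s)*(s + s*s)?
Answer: 518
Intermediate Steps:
k(s) = -3 + 2*s*(s + s**2) (k(s) = -3 + (s + s)*(s + s*s) = -3 + (2*s)*(s + s**2) = -3 + 2*s*(s + s**2))
-54 + k(-2)*(-52) = -54 + (-3 + 2*(-2)**2 + 2*(-2)**3)*(-52) = -54 + (-3 + 2*4 + 2*(-8))*(-52) = -54 + (-3 + 8 - 16)*(-52) = -54 - 11*(-52) = -54 + 572 = 518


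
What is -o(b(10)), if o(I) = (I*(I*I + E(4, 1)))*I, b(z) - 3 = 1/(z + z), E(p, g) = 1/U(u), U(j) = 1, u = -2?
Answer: -15334241/160000 ≈ -95.839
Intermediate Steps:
E(p, g) = 1 (E(p, g) = 1/1 = 1)
b(z) = 3 + 1/(2*z) (b(z) = 3 + 1/(z + z) = 3 + 1/(2*z))
o(I) = I²*(1 + I²) (o(I) = (I*(I*I + 1))*I = (I*(I² + 1))*I = (I*(1 + I²))*I = I²*(1 + I²))
-o(b(10)) = -((3 + (½)/10)² + (3 + (½)/10)⁴) = -((3 + (½)*(⅒))² + (3 + (½)*(⅒))⁴) = -((3 + 1/20)² + (3 + 1/20)⁴) = -((61/20)² + (61/20)⁴) = -(3721/400 + 13845841/160000) = -1*15334241/160000 = -15334241/160000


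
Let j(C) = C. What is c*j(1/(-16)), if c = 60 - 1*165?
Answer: 105/16 ≈ 6.5625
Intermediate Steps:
c = -105 (c = 60 - 165 = -105)
c*j(1/(-16)) = -105/(-16) = -105*(-1/16) = 105/16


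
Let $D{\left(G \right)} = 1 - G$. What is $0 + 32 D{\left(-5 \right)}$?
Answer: $192$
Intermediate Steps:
$0 + 32 D{\left(-5 \right)} = 0 + 32 \left(1 - -5\right) = 0 + 32 \left(1 + 5\right) = 0 + 32 \cdot 6 = 0 + 192 = 192$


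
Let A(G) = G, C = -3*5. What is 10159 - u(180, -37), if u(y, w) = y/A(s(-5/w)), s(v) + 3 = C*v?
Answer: 316039/31 ≈ 10195.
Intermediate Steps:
C = -15
s(v) = -3 - 15*v
u(y, w) = y/(-3 + 75/w) (u(y, w) = y/(-3 - (-75)/w) = y/(-3 + 75/w))
10159 - u(180, -37) = 10159 - (-1)*(-37)*180/(-75 + 3*(-37)) = 10159 - (-1)*(-37)*180/(-75 - 111) = 10159 - (-1)*(-37)*180/(-186) = 10159 - (-1)*(-37)*180*(-1)/186 = 10159 - 1*(-1110/31) = 10159 + 1110/31 = 316039/31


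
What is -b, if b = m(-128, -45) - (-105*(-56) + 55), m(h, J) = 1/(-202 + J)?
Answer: 1465946/247 ≈ 5935.0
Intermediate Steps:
b = -1465946/247 (b = 1/(-202 - 45) - (-105*(-56) + 55) = 1/(-247) - (5880 + 55) = -1/247 - 1*5935 = -1/247 - 5935 = -1465946/247 ≈ -5935.0)
-b = -1*(-1465946/247) = 1465946/247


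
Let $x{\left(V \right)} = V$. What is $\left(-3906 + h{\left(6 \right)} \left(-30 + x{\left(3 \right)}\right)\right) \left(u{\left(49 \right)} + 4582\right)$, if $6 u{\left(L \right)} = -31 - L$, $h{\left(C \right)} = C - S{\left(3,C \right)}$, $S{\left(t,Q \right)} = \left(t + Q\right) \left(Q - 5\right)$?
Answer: $-17475150$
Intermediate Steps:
$S{\left(t,Q \right)} = \left(-5 + Q\right) \left(Q + t\right)$ ($S{\left(t,Q \right)} = \left(Q + t\right) \left(-5 + Q\right) = \left(-5 + Q\right) \left(Q + t\right)$)
$h{\left(C \right)} = 15 - C^{2} + 3 C$ ($h{\left(C \right)} = C - \left(C^{2} - 5 C - 15 + C 3\right) = C - \left(C^{2} - 5 C - 15 + 3 C\right) = C - \left(-15 + C^{2} - 2 C\right) = C + \left(15 - C^{2} + 2 C\right) = 15 - C^{2} + 3 C$)
$u{\left(L \right)} = - \frac{31}{6} - \frac{L}{6}$ ($u{\left(L \right)} = \frac{-31 - L}{6} = - \frac{31}{6} - \frac{L}{6}$)
$\left(-3906 + h{\left(6 \right)} \left(-30 + x{\left(3 \right)}\right)\right) \left(u{\left(49 \right)} + 4582\right) = \left(-3906 + \left(15 - 6^{2} + 3 \cdot 6\right) \left(-30 + 3\right)\right) \left(\left(- \frac{31}{6} - \frac{49}{6}\right) + 4582\right) = \left(-3906 + \left(15 - 36 + 18\right) \left(-27\right)\right) \left(\left(- \frac{31}{6} - \frac{49}{6}\right) + 4582\right) = \left(-3906 + \left(15 - 36 + 18\right) \left(-27\right)\right) \left(- \frac{40}{3} + 4582\right) = \left(-3906 - -81\right) \frac{13706}{3} = \left(-3906 + 81\right) \frac{13706}{3} = \left(-3825\right) \frac{13706}{3} = -17475150$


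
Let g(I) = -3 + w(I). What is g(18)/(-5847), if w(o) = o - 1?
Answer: -14/5847 ≈ -0.0023944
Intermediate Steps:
w(o) = -1 + o
g(I) = -4 + I (g(I) = -3 + (-1 + I) = -4 + I)
g(18)/(-5847) = (-4 + 18)/(-5847) = 14*(-1/5847) = -14/5847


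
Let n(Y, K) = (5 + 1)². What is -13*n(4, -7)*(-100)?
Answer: 46800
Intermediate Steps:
n(Y, K) = 36 (n(Y, K) = 6² = 36)
-13*n(4, -7)*(-100) = -13*36*(-100) = -468*(-100) = 46800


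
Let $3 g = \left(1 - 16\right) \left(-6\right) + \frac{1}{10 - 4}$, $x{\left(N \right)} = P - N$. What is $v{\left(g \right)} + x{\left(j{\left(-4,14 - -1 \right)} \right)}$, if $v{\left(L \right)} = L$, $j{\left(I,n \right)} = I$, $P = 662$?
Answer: $\frac{12529}{18} \approx 696.06$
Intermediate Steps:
$x{\left(N \right)} = 662 - N$
$g = \frac{541}{18}$ ($g = \frac{\left(1 - 16\right) \left(-6\right) + \frac{1}{10 - 4}}{3} = \frac{\left(1 - 16\right) \left(-6\right) + \frac{1}{6}}{3} = \frac{\left(-15\right) \left(-6\right) + \frac{1}{6}}{3} = \frac{90 + \frac{1}{6}}{3} = \frac{1}{3} \cdot \frac{541}{6} = \frac{541}{18} \approx 30.056$)
$v{\left(g \right)} + x{\left(j{\left(-4,14 - -1 \right)} \right)} = \frac{541}{18} + \left(662 - -4\right) = \frac{541}{18} + \left(662 + 4\right) = \frac{541}{18} + 666 = \frac{12529}{18}$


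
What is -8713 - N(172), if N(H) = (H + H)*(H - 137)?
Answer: -20753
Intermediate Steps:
N(H) = 2*H*(-137 + H) (N(H) = (2*H)*(-137 + H) = 2*H*(-137 + H))
-8713 - N(172) = -8713 - 2*172*(-137 + 172) = -8713 - 2*172*35 = -8713 - 1*12040 = -8713 - 12040 = -20753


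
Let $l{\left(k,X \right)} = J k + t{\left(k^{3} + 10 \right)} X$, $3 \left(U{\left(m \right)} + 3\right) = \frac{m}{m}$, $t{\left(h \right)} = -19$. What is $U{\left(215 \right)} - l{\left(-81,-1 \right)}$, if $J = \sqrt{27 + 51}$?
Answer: $- \frac{65}{3} + 81 \sqrt{78} \approx 693.71$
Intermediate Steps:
$J = \sqrt{78} \approx 8.8318$
$U{\left(m \right)} = - \frac{8}{3}$ ($U{\left(m \right)} = -3 + \frac{m \frac{1}{m}}{3} = -3 + \frac{1}{3} \cdot 1 = -3 + \frac{1}{3} = - \frac{8}{3}$)
$l{\left(k,X \right)} = - 19 X + k \sqrt{78}$ ($l{\left(k,X \right)} = \sqrt{78} k - 19 X = k \sqrt{78} - 19 X = - 19 X + k \sqrt{78}$)
$U{\left(215 \right)} - l{\left(-81,-1 \right)} = - \frac{8}{3} - \left(\left(-19\right) \left(-1\right) - 81 \sqrt{78}\right) = - \frac{8}{3} - \left(19 - 81 \sqrt{78}\right) = - \frac{65}{3} + 81 \sqrt{78}$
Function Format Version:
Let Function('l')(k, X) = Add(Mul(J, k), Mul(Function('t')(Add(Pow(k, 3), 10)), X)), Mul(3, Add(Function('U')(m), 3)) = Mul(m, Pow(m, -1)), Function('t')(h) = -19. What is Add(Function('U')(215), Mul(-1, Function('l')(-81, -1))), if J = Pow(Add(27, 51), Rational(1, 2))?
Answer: Add(Rational(-65, 3), Mul(81, Pow(78, Rational(1, 2)))) ≈ 693.71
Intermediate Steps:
J = Pow(78, Rational(1, 2)) ≈ 8.8318
Function('U')(m) = Rational(-8, 3) (Function('U')(m) = Add(-3, Mul(Rational(1, 3), Mul(m, Pow(m, -1)))) = Add(-3, Mul(Rational(1, 3), 1)) = Add(-3, Rational(1, 3)) = Rational(-8, 3))
Function('l')(k, X) = Add(Mul(-19, X), Mul(k, Pow(78, Rational(1, 2)))) (Function('l')(k, X) = Add(Mul(Pow(78, Rational(1, 2)), k), Mul(-19, X)) = Add(Mul(k, Pow(78, Rational(1, 2))), Mul(-19, X)) = Add(Mul(-19, X), Mul(k, Pow(78, Rational(1, 2)))))
Add(Function('U')(215), Mul(-1, Function('l')(-81, -1))) = Add(Rational(-8, 3), Mul(-1, Add(Mul(-19, -1), Mul(-81, Pow(78, Rational(1, 2)))))) = Add(Rational(-8, 3), Mul(-1, Add(19, Mul(-81, Pow(78, Rational(1, 2)))))) = Add(Rational(-8, 3), Add(-19, Mul(81, Pow(78, Rational(1, 2))))) = Add(Rational(-65, 3), Mul(81, Pow(78, Rational(1, 2))))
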